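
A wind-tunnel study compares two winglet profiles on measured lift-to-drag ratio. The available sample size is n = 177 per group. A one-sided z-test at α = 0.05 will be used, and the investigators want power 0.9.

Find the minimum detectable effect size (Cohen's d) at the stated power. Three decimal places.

Need Φ(δ − 1.645) = 0.9, so δ = 1.645 + 1.282 = 2.926.
δ = d·√(n/2) ⇒ d = δ/√(n/2) = 2.926/√(177/2) = 0.3111.

d ≈ 0.311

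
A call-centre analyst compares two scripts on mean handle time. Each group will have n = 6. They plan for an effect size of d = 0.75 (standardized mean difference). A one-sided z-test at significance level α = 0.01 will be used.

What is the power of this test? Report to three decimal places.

Noncentrality parameter: λ = d·√(n/2) = 0.75 × √(6/2) = 1.2990
Critical value for a one-sided test at α = 0.01: z_α = 2.326.
Power = P(Z > 2.326 − λ) = Φ(-1.027) = 0.1521.

Power ≈ 0.152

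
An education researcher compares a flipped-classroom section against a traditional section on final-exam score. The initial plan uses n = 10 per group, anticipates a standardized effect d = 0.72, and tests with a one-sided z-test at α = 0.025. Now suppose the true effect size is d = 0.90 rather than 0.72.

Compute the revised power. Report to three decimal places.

With d = 0.90: δ = d·√(n/2) = 0.90 × √(10/2) = 2.0125. Critical value z_{0.025} = 1.960.
Revised power = Φ(δ − 1.960) = Φ(0.052) = 0.5209.

Power ≈ 0.521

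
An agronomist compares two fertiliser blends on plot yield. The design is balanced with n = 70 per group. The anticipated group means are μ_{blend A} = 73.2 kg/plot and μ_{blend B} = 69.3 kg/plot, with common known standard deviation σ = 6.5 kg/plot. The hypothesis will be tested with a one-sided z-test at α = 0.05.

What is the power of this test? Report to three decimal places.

Standardized effect: d = |μ_{blend A} − μ_{blend B}| / σ = |73.2 − 69.3| / 6.5 = 0.6000
Noncentrality parameter: δ = d·√(n/2) = 0.6000 × √(70/2) = 3.5496
Critical value for a one-sided test at α = 0.05: z_α = 1.645.
Power = P(Z > 1.645 − δ) = Φ(1.905) = 0.9716.

Power ≈ 0.972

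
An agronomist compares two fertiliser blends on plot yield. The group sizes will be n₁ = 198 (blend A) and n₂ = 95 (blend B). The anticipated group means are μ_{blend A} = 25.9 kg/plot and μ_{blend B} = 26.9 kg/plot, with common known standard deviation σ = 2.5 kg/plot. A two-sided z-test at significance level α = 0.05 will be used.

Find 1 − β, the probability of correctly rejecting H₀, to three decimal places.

Power ≈ 0.893

Standardized effect: d = |μ_{blend A} − μ_{blend B}| / σ = |25.9 − 26.9| / 2.5 = 0.4000
Noncentrality parameter: δ = d / √(1/n₁ + 1/n₂) = 0.4000 / √(1/198 + 1/95) = 3.2049
Two-sided α = 0.05 → critical value z_{0.025} = 1.960.
Power = Φ(δ − 1.960) + Φ(−δ − 1.960) = Φ(1.245) + Φ(-5.165) = 0.8934 + 0.0000 = 0.8934.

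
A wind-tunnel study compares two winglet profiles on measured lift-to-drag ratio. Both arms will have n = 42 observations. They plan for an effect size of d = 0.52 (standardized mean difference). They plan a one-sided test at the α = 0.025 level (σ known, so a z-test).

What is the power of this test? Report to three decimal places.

Noncentrality parameter: δ = d·√(n/2) = 0.52 × √(42/2) = 2.3829
One-sided α = 0.025 → critical value z_{0.025} = 1.960.
Power = P(Z > 1.960 − δ) = Φ(0.423) = 0.6638.

Power ≈ 0.664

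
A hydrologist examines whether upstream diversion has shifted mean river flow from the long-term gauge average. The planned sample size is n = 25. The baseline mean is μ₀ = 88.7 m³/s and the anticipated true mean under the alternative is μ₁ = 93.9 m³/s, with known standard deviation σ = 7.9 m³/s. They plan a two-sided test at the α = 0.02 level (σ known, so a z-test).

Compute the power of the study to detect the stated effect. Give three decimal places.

Standardized effect: d = |μ₁ − μ₀| / σ = |93.9 − 88.7| / 7.9 = 0.6582
Noncentrality parameter: δ = d·√n = 0.6582 × √25 = 3.2911
Critical value for a two-sided test at α = 0.02: z_{α/2} = 2.326.
Power = Φ(δ − 2.326) + Φ(−δ − 2.326) = Φ(0.965) + Φ(-5.617) = 0.8327 + 0.0000 = 0.8327.

Power ≈ 0.833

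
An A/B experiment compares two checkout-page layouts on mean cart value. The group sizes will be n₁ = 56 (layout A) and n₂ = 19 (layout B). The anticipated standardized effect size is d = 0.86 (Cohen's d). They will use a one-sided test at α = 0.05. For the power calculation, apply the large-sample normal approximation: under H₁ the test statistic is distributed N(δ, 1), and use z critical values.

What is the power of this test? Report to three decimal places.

Power ≈ 0.945

Noncentrality parameter: λ = d / √(1/n₁ + 1/n₂) = 0.86 / √(1/56 + 1/19) = 3.2392
One-sided α = 0.05 → critical value z_{0.05} = 1.645.
Power = Φ(λ − 1.645) = Φ(1.594) = 0.9446.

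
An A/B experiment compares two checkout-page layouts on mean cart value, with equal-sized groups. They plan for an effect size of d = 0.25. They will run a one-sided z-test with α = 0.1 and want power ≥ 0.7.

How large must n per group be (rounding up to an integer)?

n = 105 per group

For power 0.7 need Φ(δ − z_{0.1}) = 0.7, so δ = z_{0.1} + z_{0.30} = 1.282 + 0.524 = 1.806.
δ = d·√(n/2) ⇒ n = 2(δ/d)² = 2 × (1.806 / 0.25)² = 104.37.
Round up to the next whole unit.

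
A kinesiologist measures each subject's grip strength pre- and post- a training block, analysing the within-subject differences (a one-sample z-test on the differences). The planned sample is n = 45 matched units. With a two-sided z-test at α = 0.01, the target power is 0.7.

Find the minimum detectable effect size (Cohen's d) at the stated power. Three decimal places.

d ≈ 0.462

Need Φ(δ − 2.576) = 0.7, so δ = 2.576 + 0.524 = 3.100.
(Lower-tail contribution to power is negligible for δ > 0.)
δ = d·√n ⇒ d = δ/√n = 3.100/√45 = 0.4622.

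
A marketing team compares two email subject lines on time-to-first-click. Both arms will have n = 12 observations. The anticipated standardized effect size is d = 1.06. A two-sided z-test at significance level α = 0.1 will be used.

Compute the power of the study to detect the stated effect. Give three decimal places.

Power ≈ 0.829

Noncentrality parameter: δ = d·√(n/2) = 1.06 × √(12/2) = 2.5965
Critical value for a two-sided test at α = 0.1: z_{α/2} = 1.645.
Power = Φ(δ − 1.645) + Φ(−δ − 1.645) = Φ(0.952) + Φ(-4.241) = 0.8294 + 0.0000 = 0.8294.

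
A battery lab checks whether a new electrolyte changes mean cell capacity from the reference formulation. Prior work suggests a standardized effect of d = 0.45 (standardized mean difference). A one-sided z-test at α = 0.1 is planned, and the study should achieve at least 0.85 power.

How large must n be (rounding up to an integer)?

n = 27

Set Φ(δ − 1.282) = 0.85; then δ − 1.282 = Φ⁻¹(0.85) = 1.036, giving δ = 2.318.
δ = d·√n ⇒ n = (δ/d)² = (2.318 / 0.45)² = 26.53.
Rounding up, n = 27.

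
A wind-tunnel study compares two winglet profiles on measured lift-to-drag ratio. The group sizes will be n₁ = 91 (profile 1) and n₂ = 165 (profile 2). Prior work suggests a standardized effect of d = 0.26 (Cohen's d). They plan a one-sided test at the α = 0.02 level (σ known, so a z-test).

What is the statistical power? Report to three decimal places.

Noncentrality parameter: δ = d / √(1/n₁ + 1/n₂) = 0.26 / √(1/91 + 1/165) = 1.9912
Critical value for a one-sided test at α = 0.02: z_α = 2.054.
Power = P(Z > 2.054 − δ) = Φ(-0.063) = 0.4751.

Power ≈ 0.475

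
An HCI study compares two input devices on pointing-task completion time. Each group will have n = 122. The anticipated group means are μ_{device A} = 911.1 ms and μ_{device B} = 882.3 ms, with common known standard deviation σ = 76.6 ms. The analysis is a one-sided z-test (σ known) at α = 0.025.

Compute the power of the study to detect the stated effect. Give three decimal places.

Standardized effect: d = |μ_{device A} − μ_{device B}| / σ = |911.1 − 882.3| / 76.6 = 0.3760
Noncentrality parameter: δ = d·√(n/2) = 0.3760 × √(122/2) = 2.9365
Critical value for a one-sided test at α = 0.025: z_α = 1.960.
Power = Φ(δ − 1.960) = Φ(0.977) = 0.8356.

Power ≈ 0.836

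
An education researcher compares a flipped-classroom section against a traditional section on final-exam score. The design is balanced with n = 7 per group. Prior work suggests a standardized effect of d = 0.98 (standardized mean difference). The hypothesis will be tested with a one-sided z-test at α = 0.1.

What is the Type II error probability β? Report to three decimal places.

β ≈ 0.291

Noncentrality parameter: δ = d·√(n/2) = 0.98 × √(7/2) = 1.8334
Critical value for a one-sided test at α = 0.1: z_α = 1.282.
Power = Φ(δ − 1.282) = Φ(0.552) = 0.7095.
Type II error: β = 1 − power = 1 − 0.7095 = 0.2905.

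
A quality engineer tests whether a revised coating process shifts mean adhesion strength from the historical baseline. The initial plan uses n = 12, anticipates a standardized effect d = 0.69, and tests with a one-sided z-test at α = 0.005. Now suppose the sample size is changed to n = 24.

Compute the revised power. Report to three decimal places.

With n = 24: δ = d·√n = 0.69 × √24 = 3.3803. Critical value z_{0.005} = 2.576.
Revised power = Φ(δ − 2.576) = Φ(0.804) = 0.7894.

Power ≈ 0.789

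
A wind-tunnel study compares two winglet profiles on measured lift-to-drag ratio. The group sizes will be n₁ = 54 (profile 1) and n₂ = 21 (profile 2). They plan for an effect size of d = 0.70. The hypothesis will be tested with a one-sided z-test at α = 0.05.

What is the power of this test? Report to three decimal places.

Noncentrality parameter: δ = d / √(1/n₁ + 1/n₂) = 0.70 / √(1/54 + 1/21) = 2.7219
One-sided α = 0.05 → critical value z_{0.05} = 1.645.
Power = Φ(δ − 1.645) = Φ(1.077) = 0.8593.

Power ≈ 0.859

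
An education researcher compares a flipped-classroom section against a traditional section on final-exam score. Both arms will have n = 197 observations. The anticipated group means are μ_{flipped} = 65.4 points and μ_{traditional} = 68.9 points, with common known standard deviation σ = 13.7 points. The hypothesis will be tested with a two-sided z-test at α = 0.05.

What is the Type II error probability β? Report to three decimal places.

Standardized effect: d = |μ_{flipped} − μ_{traditional}| / σ = |65.4 − 68.9| / 13.7 = 0.2555
Noncentrality parameter: δ = d·√(n/2) = 0.2555 × √(197/2) = 2.5355
Critical value for a two-sided test at α = 0.05: z_{α/2} = 1.960.
Power = Φ(δ − 1.960) + Φ(−δ − 1.960) = Φ(0.576) + Φ(-4.495) = 0.7175 + 0.0000 = 0.7175.
Type II error: β = 1 − power = 1 − 0.7175 = 0.2825.

β ≈ 0.282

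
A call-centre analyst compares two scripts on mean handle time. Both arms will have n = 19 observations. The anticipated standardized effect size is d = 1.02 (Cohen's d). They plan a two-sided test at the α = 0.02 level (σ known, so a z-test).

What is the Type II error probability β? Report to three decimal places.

Noncentrality parameter: δ = d·√(n/2) = 1.02 × √(19/2) = 3.1439
Critical value for a two-sided test at α = 0.02: z_{α/2} = 2.326.
Power = Φ(δ − 2.326) + Φ(−δ − 2.326) = Φ(0.818) + Φ(-5.470) = 0.7932 + 0.0000 = 0.7932.
Type II error: β = 1 − power = 1 − 0.7932 = 0.2068.

β ≈ 0.207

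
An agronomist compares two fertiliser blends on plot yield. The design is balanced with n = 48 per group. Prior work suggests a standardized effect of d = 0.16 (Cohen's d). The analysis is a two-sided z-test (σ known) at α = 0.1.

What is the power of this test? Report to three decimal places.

Power ≈ 0.202

Noncentrality parameter: δ = d·√(n/2) = 0.16 × √(48/2) = 0.7838
Critical value for a two-sided test at α = 0.1: z_{α/2} = 1.645.
Power = Φ(δ − 1.645) + Φ(−δ − 1.645) = Φ(-0.861) + Φ(-2.429) = 0.1946 + 0.0076 = 0.2022.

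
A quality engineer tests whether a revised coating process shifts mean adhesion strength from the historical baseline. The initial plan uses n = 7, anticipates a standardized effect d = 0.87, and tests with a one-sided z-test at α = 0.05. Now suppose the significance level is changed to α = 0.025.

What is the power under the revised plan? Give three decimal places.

Power ≈ 0.634

δ = d·√n = 0.87 × √7 = 2.3018 (unchanged). New critical value: z_{0.025} = 1.960.
Revised power = Φ(δ − 1.960) = Φ(0.342) = 0.6338.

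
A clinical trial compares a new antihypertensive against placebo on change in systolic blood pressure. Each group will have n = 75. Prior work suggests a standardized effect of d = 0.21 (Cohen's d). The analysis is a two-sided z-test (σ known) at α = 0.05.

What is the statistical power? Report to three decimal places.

Power ≈ 0.251

Noncentrality parameter: δ = d·√(n/2) = 0.21 × √(75/2) = 1.2860
Two-sided α = 0.05 → critical value z_{0.025} = 1.960.
Power = Φ(δ − 1.960) + Φ(−δ − 1.960) = Φ(-0.674) + Φ(-3.246) = 0.2502 + 0.0006 = 0.2507.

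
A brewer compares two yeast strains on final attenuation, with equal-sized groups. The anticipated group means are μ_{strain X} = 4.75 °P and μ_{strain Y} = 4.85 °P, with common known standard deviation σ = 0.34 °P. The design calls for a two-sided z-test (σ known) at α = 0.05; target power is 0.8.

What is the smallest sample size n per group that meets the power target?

n = 182 per group

Standardized effect: d = |μ_{strain X} − μ_{strain Y}| / σ = |4.75 − 4.85| / 0.34 = 0.2941
Set Φ(δ − 1.960) = 0.8; then δ − 1.960 = Φ⁻¹(0.8) = 0.842, giving δ = 2.802.
(For δ > 0 the lower-tail rejection region contributes negligibly to power, so the one-term inversion is standard.)
δ = d·√(n/2) ⇒ n = 2(δ/d)² = 2 × (2.802 / 0.2941)² = 181.47.
Round up to the next whole unit.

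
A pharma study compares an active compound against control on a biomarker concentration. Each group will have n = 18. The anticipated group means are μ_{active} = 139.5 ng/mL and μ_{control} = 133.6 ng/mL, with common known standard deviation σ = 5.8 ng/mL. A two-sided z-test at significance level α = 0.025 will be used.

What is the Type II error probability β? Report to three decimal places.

Standardized effect: d = |μ_{active} − μ_{control}| / σ = |139.5 − 133.6| / 5.8 = 1.0172
Noncentrality parameter: δ = d·√(n/2) = 1.0172 × √(18/2) = 3.0517
Two-sided α = 0.025 → critical value z_{0.0125} = 2.241.
Power = Φ(δ − 2.241) + Φ(−δ − 2.241) = Φ(0.810) + Φ(-5.293) = 0.7911 + 0.0000 = 0.7911.
Type II error: β = 1 − power = 1 − 0.7911 = 0.2089.

β ≈ 0.209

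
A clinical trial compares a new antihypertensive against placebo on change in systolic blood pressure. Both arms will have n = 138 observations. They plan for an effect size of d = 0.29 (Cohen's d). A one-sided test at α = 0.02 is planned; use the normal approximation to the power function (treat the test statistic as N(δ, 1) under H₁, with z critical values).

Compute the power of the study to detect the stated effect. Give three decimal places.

Power ≈ 0.639

Noncentrality parameter: δ = d·√(n/2) = 0.29 × √(138/2) = 2.4089
Critical value for a one-sided test at α = 0.02: z_α = 2.054.
Power = Φ(δ − 2.054) = Φ(0.355) = 0.6388.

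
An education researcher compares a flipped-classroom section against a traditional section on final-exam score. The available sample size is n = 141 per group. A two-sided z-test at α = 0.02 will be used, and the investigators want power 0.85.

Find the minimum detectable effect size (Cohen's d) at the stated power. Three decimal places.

d ≈ 0.401

Required noncentrality: δ = z_{0.01} + z_{0.15} = 2.326 + 1.036 = 3.363.
(The second rejection-region term Φ(−δ − z_{α/2}) is negligible and dropped.)
δ = d·√(n/2) ⇒ d = δ/√(n/2) = 3.363/√(141/2) = 0.4005.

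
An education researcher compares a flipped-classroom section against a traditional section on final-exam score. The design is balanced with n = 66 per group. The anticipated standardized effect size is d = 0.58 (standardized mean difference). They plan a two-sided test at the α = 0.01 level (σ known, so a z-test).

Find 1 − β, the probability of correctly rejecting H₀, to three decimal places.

Power ≈ 0.775

Noncentrality parameter: δ = d·√(n/2) = 0.58 × √(66/2) = 3.3318
Critical value for a two-sided test at α = 0.01: z_{α/2} = 2.576.
Power = Φ(δ − 2.576) + Φ(−δ − 2.576) = Φ(0.756) + Φ(-5.908) = 0.7752 + 0.0000 = 0.7752.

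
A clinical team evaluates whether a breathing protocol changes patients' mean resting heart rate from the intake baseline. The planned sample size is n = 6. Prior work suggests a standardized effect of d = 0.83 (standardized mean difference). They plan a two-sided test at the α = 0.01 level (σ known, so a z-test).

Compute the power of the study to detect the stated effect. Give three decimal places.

Power ≈ 0.294

Noncentrality parameter: δ = d·√n = 0.83 × √6 = 2.0331
Critical value for a two-sided test at α = 0.01: z_{α/2} = 2.576.
Power = Φ(δ − 2.576) + Φ(−δ − 2.576) = Φ(-0.543) + Φ(-4.609) = 0.2937 + 0.0000 = 0.2937.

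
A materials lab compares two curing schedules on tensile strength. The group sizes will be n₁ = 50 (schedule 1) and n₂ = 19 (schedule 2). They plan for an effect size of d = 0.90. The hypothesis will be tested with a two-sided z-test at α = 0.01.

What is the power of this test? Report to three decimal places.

Power ≈ 0.777

Noncentrality parameter: δ = d / √(1/n₁ + 1/n₂) = 0.90 / √(1/50 + 1/19) = 3.3395
Critical value for a two-sided test at α = 0.01: z_{α/2} = 2.576.
Power = Φ(δ − 2.576) + Φ(−δ − 2.576) = Φ(0.764) + Φ(-5.915) = 0.7775 + 0.0000 = 0.7775.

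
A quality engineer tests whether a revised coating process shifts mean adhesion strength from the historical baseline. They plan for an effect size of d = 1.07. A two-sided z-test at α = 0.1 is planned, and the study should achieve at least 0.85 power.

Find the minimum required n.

n = 7

For power 0.85 need Φ(δ − z_{0.05}) = 0.85, so δ = z_{0.05} + z_{0.15} = 1.645 + 1.036 = 2.681.
(The Φ(−δ − z_{α/2}) term is vanishingly small for δ > 0 and is dropped in the standard sample-size formula.)
δ = d·√n ⇒ n = (δ/d)² = (2.681 / 1.07)² = 6.28.
Rounding up, n = 7.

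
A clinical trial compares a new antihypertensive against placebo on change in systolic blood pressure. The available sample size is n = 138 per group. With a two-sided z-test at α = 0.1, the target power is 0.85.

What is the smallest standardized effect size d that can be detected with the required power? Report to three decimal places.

Need Φ(δ − 1.645) = 0.85, so δ = 1.645 + 1.036 = 2.681.
(The second rejection-region term Φ(−δ − z_{α/2}) is negligible and dropped.)
δ = d·√(n/2) ⇒ d = δ/√(n/2) = 2.681/√(138/2) = 0.3228.

d ≈ 0.323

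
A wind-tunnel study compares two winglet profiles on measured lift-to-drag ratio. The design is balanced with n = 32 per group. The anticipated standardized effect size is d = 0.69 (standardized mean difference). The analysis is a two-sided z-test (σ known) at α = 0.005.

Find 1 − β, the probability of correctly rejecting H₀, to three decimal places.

Noncentrality parameter: δ = d·√(n/2) = 0.69 × √(32/2) = 2.7600
Critical value for a two-sided test at α = 0.005: z_{α/2} = 2.807.
Power = Φ(δ − 2.807) + Φ(−δ − 2.807) = Φ(-0.047) + Φ(-5.567) = 0.4812 + 0.0000 = 0.4812.

Power ≈ 0.481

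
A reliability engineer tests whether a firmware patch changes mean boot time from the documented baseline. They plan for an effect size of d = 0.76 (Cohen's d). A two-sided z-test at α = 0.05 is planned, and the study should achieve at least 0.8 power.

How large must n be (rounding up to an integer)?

For power 0.8 need Φ(δ − z_{0.025}) = 0.8, so δ = z_{0.025} + z_{0.20} = 1.960 + 0.842 = 2.802.
(For δ > 0 the lower-tail rejection region contributes negligibly to power, so the one-term inversion is standard.)
δ = d·√n ⇒ n = (δ/d)² = (2.802 / 0.76)² = 13.59.
Rounding up, n = 14.

n = 14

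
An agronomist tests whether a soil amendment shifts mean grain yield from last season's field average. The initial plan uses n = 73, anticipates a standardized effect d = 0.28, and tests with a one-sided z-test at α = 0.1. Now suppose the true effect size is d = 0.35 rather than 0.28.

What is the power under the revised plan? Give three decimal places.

Power ≈ 0.956

With d = 0.35: δ = d·√n = 0.35 × √73 = 2.9904. Critical value z_{0.1} = 1.282.
Revised power = P(Z > 1.282 − δ) = Φ(1.709) = 0.9563.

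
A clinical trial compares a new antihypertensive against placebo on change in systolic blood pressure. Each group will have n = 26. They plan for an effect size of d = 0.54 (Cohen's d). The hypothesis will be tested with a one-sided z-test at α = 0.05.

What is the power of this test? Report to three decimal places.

Power ≈ 0.619

Noncentrality parameter: δ = d·√(n/2) = 0.54 × √(26/2) = 1.9470
Critical value for a one-sided test at α = 0.05: z_α = 1.645.
Power = P(Z > 1.645 − δ) = Φ(0.302) = 0.6187.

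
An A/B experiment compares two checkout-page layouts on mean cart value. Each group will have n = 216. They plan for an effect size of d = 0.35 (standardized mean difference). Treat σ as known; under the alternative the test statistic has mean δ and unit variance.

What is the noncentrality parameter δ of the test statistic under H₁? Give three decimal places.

The noncentrality parameter scales effect size by the design's sample-size factor: δ = d·√(n/2) = 0.35 × √(216/2) = 3.6373

δ ≈ 3.637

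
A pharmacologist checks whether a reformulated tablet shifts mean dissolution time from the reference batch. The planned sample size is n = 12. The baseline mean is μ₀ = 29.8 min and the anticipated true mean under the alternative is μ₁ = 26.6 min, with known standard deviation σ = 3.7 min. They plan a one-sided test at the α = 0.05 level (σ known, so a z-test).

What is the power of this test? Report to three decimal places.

Standardized effect: d = |μ₁ − μ₀| / σ = |26.6 − 29.8| / 3.7 = 0.8649
Noncentrality parameter: δ = d·√n = 0.8649 × √12 = 2.9960
Critical value for a one-sided test at α = 0.05: z_α = 1.645.
Power = P(Z > 1.645 − δ) = Φ(1.351) = 0.9117.

Power ≈ 0.912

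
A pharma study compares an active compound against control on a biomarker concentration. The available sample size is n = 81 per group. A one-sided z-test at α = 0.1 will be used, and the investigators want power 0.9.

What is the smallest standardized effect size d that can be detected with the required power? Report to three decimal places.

d ≈ 0.403

Need Φ(δ − 1.282) = 0.9, so δ = 1.282 + 1.282 = 2.563.
δ = d·√(n/2) ⇒ d = δ/√(n/2) = 2.563/√(81/2) = 0.4028.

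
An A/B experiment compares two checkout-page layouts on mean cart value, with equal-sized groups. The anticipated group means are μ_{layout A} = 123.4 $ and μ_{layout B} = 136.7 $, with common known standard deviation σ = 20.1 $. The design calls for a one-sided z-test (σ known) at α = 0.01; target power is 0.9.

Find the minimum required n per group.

n = 60 per group

Standardized effect: d = |μ_{layout A} − μ_{layout B}| / σ = |123.4 − 136.7| / 20.1 = 0.6617
Set Φ(δ − 2.326) = 0.9; then δ − 2.326 = Φ⁻¹(0.9) = 1.282, giving δ = 3.608.
δ = d·√(n/2) ⇒ n = 2(δ/d)² = 2 × (3.608 / 0.6617)² = 59.46.
Rounding up, n = 60 per group.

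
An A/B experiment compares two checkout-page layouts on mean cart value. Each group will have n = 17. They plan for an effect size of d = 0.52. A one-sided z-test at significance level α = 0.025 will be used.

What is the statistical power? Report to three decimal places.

Power ≈ 0.329

Noncentrality parameter: δ = d·√(n/2) = 0.52 × √(17/2) = 1.5160
One-sided α = 0.025 → critical value z_{0.025} = 1.960.
Power = Φ(δ − 1.960) = Φ(-0.444) = 0.3286.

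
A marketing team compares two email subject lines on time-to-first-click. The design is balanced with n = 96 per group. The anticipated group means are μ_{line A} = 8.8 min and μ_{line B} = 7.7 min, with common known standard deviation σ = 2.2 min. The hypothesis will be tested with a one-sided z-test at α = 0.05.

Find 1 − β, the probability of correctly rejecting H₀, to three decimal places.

Power ≈ 0.966

Standardized effect: d = |μ_{line A} − μ_{line B}| / σ = |8.8 − 7.7| / 2.2 = 0.5000
Noncentrality parameter: λ = d·√(n/2) = 0.5000 × √(96/2) = 3.4641
Critical value for a one-sided test at α = 0.05: z_α = 1.645.
Power = Φ(λ − 1.645) = Φ(1.819) = 0.9656.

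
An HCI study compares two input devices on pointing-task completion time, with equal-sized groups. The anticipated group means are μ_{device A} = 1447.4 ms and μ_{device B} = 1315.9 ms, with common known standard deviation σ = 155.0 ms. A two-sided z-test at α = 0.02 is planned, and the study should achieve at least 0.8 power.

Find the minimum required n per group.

n = 28 per group

Standardized effect: d = |μ_{device A} − μ_{device B}| / σ = |1447.4 − 1315.9| / 155.0 = 0.8484
Set Φ(δ − 2.326) = 0.8; then δ − 2.326 = Φ⁻¹(0.8) = 0.842, giving δ = 3.168.
(For δ > 0 the lower-tail rejection region contributes negligibly to power, so the one-term inversion is standard.)
δ = d·√(n/2) ⇒ n = 2(δ/d)² = 2 × (3.168 / 0.8484)² = 27.89.
Rounding up, n = 28 per group.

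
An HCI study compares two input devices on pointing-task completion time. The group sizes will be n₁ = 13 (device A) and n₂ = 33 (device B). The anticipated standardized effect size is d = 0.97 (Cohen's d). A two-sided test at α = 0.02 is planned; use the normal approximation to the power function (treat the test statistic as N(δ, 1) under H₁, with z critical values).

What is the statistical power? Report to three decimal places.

Power ≈ 0.738

Noncentrality parameter: δ = d / √(1/n₁ + 1/n₂) = 0.97 / √(1/13 + 1/33) = 2.9622
Two-sided α = 0.02 → critical value z_{0.01} = 2.326.
Power = Φ(δ − 2.326) + Φ(−δ − 2.326) = Φ(0.636) + Φ(-5.289) = 0.7376 + 0.0000 = 0.7376.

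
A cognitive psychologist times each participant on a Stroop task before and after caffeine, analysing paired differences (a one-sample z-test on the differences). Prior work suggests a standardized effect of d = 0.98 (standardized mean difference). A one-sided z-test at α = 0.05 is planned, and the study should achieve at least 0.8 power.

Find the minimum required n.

For power 0.8 need Φ(δ − z_{0.05}) = 0.8, so δ = z_{0.05} + z_{0.20} = 1.645 + 0.842 = 2.486.
δ = d·√n ⇒ n = (δ/d)² = (2.486 / 0.98)² = 6.44.
Rounding up, n = 7.

n = 7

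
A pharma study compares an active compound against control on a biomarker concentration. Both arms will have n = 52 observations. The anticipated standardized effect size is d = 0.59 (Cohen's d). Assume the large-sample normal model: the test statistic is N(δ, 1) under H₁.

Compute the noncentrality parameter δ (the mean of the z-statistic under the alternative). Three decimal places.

δ = d·√(n/2) = 0.59 × √(52/2) = 3.0084

δ ≈ 3.008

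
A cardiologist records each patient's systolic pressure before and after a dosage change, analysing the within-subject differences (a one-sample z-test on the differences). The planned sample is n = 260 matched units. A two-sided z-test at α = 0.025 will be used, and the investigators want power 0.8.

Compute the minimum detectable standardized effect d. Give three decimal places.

d ≈ 0.191

Required noncentrality: δ = z_{0.0125} + z_{0.20} = 2.241 + 0.842 = 3.083.
(The second rejection-region term Φ(−δ − z_{α/2}) is negligible and dropped.)
δ = d·√n ⇒ d = δ/√n = 3.083/√260 = 0.1912.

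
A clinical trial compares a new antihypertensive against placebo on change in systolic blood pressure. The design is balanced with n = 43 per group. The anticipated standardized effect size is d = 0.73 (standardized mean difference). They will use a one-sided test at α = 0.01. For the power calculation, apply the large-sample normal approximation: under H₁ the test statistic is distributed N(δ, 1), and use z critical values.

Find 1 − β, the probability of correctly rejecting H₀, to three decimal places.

Power ≈ 0.855

Noncentrality parameter: δ = d·√(n/2) = 0.73 × √(43/2) = 3.3849
One-sided α = 0.01 → critical value z_{0.01} = 2.326.
Power = P(Z > 2.326 − δ) = Φ(1.059) = 0.8551.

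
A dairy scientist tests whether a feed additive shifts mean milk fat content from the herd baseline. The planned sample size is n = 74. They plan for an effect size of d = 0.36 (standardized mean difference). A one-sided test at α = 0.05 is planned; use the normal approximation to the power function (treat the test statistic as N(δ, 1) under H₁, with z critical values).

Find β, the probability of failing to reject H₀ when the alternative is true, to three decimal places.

Noncentrality parameter: δ = d·√n = 0.36 × √74 = 3.0968
One-sided α = 0.05 → critical value z_{0.05} = 1.645.
Power = Φ(δ − 1.645) = Φ(1.452) = 0.9267.
Type II error: β = 1 − power = 1 − 0.9267 = 0.0733.

β ≈ 0.073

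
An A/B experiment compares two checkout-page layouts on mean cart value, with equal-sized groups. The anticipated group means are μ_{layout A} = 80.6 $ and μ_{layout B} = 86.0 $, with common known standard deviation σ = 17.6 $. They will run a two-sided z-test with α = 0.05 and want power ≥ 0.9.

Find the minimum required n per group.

n = 224 per group

Standardized effect: d = |μ_{layout A} − μ_{layout B}| / σ = |80.6 − 86.0| / 17.6 = 0.3068
For power 0.9 need Φ(δ − z_{0.025}) = 0.9, so δ = z_{0.025} + z_{0.10} = 1.960 + 1.282 = 3.242.
(The Φ(−δ − z_{α/2}) term is vanishingly small for δ > 0 and is dropped in the standard sample-size formula.)
δ = d·√(n/2) ⇒ n = 2(δ/d)² = 2 × (3.242 / 0.3068)² = 223.24.
Round up to the next whole unit.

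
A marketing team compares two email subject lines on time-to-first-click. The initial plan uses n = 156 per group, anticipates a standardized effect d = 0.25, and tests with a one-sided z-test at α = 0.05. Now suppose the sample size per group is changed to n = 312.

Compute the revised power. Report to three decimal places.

Power ≈ 0.930

With n = 312 per group: δ = d·√(n/2) = 0.25 × √(312/2) = 3.1225. Critical value z_{0.05} = 1.645.
Revised power = P(Z > 1.645 − δ) = Φ(1.478) = 0.9302.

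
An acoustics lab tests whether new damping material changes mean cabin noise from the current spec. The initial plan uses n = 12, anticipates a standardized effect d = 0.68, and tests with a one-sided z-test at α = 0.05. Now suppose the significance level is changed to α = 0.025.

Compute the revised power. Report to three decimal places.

δ = d·√n = 0.68 × √12 = 2.3556 (unchanged). New critical value: z_{0.025} = 1.960.
Revised power = P(Z > 1.960 − δ) = Φ(0.396) = 0.6538.

Power ≈ 0.654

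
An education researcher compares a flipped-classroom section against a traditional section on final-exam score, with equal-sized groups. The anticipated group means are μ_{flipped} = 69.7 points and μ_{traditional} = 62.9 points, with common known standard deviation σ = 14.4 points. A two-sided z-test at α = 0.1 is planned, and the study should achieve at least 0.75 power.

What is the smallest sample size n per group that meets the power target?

n = 49 per group

Standardized effect: d = |μ_{flipped} − μ_{traditional}| / σ = |69.7 − 62.9| / 14.4 = 0.4722
For power 0.75 need Φ(δ − z_{0.05}) = 0.75, so δ = z_{0.05} + z_{0.25} = 1.645 + 0.674 = 2.319.
(For δ > 0 the lower-tail rejection region contributes negligibly to power, so the one-term inversion is standard.)
δ = d·√(n/2) ⇒ n = 2(δ/d)² = 2 × (2.319 / 0.4722)² = 48.25.
Rounding up, n = 49 per group.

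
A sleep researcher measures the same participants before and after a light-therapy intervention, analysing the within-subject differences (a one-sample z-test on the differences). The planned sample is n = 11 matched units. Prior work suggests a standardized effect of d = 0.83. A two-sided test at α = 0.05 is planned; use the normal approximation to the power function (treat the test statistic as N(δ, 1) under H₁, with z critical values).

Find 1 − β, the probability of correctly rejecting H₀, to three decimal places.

Noncentrality parameter: δ = d·√n = 0.83 × √11 = 2.7528
Critical value for a two-sided test at α = 0.05: z_{α/2} = 1.960.
Power = Φ(δ − 1.960) + Φ(−δ − 1.960) = Φ(0.793) + Φ(-4.713) = 0.7861 + 0.0000 = 0.7861.

Power ≈ 0.786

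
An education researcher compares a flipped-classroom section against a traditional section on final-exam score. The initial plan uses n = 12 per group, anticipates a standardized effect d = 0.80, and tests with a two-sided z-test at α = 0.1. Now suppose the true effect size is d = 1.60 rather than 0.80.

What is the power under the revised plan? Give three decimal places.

With d = 1.60: δ = d·√(n/2) = 1.60 × √(12/2) = 3.9192. Critical value z_{0.05} = 1.645.
Revised power = Φ(δ − 1.645) + Φ(−δ − 1.645) = Φ(2.274) + Φ(-5.564) = 0.9885 + 0.0000 = 0.9885.

Power ≈ 0.989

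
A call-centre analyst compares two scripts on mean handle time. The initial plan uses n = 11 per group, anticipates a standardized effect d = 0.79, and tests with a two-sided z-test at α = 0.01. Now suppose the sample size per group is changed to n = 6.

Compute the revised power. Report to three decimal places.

With n = 6 per group: δ = d·√(n/2) = 0.79 × √(6/2) = 1.3683. Critical value z_{0.005} = 2.576.
Revised power = Φ(δ − 2.576) + Φ(−δ − 2.576) = Φ(-1.208) + Φ(-3.944) = 0.1136 + 0.0000 = 0.1137.

Power ≈ 0.114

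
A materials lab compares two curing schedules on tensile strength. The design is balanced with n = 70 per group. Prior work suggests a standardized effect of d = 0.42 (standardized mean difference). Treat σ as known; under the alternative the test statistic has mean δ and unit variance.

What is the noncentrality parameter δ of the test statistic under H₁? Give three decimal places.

The noncentrality parameter scales effect size by the design's sample-size factor: δ = d·√(n/2) = 0.42 × √(70/2) = 2.4848

δ ≈ 2.485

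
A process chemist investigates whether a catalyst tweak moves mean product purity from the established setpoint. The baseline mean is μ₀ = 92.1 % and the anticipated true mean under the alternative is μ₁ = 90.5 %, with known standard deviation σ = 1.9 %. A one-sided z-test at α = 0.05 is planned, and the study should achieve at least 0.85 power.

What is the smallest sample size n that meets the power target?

Standardized effect: d = |μ₁ − μ₀| / σ = |90.5 − 92.1| / 1.9 = 0.8421
For power 0.85 need Φ(δ − z_{0.05}) = 0.85, so δ = z_{0.05} + z_{0.15} = 1.645 + 1.036 = 2.681.
δ = d·√n ⇒ n = (δ/d)² = (2.681 / 0.8421)² = 10.14.
Round up to the next whole unit.

n = 11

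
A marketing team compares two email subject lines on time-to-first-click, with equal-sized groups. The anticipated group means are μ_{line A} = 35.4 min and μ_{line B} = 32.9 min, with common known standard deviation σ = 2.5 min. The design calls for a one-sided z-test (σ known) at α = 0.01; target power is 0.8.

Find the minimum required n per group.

n = 21 per group

Standardized effect: d = |μ_{line A} − μ_{line B}| / σ = |35.4 − 32.9| / 2.5 = 1.0000
Set Φ(δ − 2.326) = 0.8; then δ − 2.326 = Φ⁻¹(0.8) = 0.842, giving δ = 3.168.
δ = d·√(n/2) ⇒ n = 2(δ/d)² = 2 × (3.168 / 1.0000)² = 20.07.
Round up to the next whole unit.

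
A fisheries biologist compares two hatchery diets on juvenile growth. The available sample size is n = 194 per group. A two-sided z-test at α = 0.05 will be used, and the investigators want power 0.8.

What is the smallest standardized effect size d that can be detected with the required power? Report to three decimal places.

Required noncentrality: δ = z_{0.025} + z_{0.20} = 1.960 + 0.842 = 2.802.
(Lower-tail contribution to power is negligible for δ > 0.)
δ = d·√(n/2) ⇒ d = δ/√(n/2) = 2.802/√(194/2) = 0.2845.

d ≈ 0.284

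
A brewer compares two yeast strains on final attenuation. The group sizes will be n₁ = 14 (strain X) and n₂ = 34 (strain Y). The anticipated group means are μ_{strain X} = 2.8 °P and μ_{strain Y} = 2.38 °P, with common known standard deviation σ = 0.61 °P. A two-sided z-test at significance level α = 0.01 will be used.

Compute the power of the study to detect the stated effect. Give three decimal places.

Power ≈ 0.342

Standardized effect: d = |μ_{strain X} − μ_{strain Y}| / σ = |2.8 − 2.38| / 0.61 = 0.6885
Noncentrality parameter: λ = d / √(1/n₁ + 1/n₂) = 0.6885 / √(1/14 + 1/34) = 2.1682
Critical value for a two-sided test at α = 0.01: z_{α/2} = 2.576.
Power = Φ(λ − 2.576) + Φ(−λ − 2.576) = Φ(-0.408) + Φ(-4.744) = 0.3418 + 0.0000 = 0.3418.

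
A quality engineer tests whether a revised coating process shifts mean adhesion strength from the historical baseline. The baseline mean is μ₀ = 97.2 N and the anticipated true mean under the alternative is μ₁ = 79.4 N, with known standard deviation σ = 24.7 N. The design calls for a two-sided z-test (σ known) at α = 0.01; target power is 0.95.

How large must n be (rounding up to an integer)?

n = 35

Standardized effect: d = |μ₁ − μ₀| / σ = |79.4 − 97.2| / 24.7 = 0.7206
For power 0.95 need Φ(δ − z_{0.005}) = 0.95, so δ = z_{0.005} + z_{0.05} = 2.576 + 1.645 = 4.221.
(The Φ(−δ − z_{α/2}) term is vanishingly small for δ > 0 and is dropped in the standard sample-size formula.)
δ = d·√n ⇒ n = (δ/d)² = (4.221 / 0.7206)² = 34.30.
Rounding up, n = 35.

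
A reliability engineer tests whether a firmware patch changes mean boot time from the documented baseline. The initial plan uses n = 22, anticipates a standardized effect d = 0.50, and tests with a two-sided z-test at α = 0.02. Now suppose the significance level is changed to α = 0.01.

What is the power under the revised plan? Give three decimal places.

Power ≈ 0.409

δ = d·√n = 0.50 × √22 = 2.3452 (unchanged). New critical value: z_{0.005} = 2.576.
Revised power = Φ(δ − 2.576) + Φ(−δ − 2.576) = Φ(-0.231) + Φ(-4.921) = 0.4088 + 0.0000 = 0.4088.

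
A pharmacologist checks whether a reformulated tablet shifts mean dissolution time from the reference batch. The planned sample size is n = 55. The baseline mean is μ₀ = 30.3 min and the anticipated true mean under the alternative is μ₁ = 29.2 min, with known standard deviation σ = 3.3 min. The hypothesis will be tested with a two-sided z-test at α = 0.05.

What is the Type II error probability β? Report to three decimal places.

Standardized effect: d = |μ₁ − μ₀| / σ = |29.2 − 30.3| / 3.3 = 0.3333
Noncentrality parameter: δ = d·√n = 0.3333 × √55 = 2.4721
Critical value for a two-sided test at α = 0.05: z_{α/2} = 1.960.
Power = Φ(δ − 1.960) + Φ(−δ − 1.960) = Φ(0.512) + Φ(-4.432) = 0.6957 + 0.0000 = 0.6957.
Type II error: β = 1 − power = 1 − 0.6957 = 0.3043.

β ≈ 0.304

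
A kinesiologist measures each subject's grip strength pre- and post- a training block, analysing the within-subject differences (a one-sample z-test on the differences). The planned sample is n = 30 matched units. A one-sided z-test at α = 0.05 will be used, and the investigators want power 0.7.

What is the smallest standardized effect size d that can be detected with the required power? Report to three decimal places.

Need Φ(δ − 1.645) = 0.7, so δ = 1.645 + 0.524 = 2.169.
δ = d·√n ⇒ d = δ/√n = 2.169/√30 = 0.3960.

d ≈ 0.396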